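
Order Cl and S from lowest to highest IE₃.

S < Cl

After 2 electrons have been removed, what remains? Cl²⁺ still has 5 valence electrons; S²⁺ still has 4 valence electrons.
All are still removing valence electrons, so compare the +2 ions as you would atoms: IE_3 generally rises across a period (higher Z_eff) and falls down a group (larger shell), subject to the usual subshell exceptions.
Valence configurations: Cl²⁺ [Ne]3s²3p³, S²⁺ [Ne]3s²3p².
Tabulated IE_3 (kJ/mol): Cl 3822, S 3357.
So the third ionization energies run S < Cl.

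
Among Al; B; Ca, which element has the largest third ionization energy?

Ca

IE_3 is the cost of taking one more electron from the +2 cation: Al²⁺ still has 1 valence electron; B²⁺ still has 1 valence electron; Ca²⁺ is the bare [Ar] core.
Breaking into a closed-shell core is much more expensive than removing a leftover valence electron — Ca has the largest IE_3 here.
Valence configurations: Al²⁺ [Ne]3s¹, B²⁺ [He]2s¹.
Tabulated IE_3 (kJ/mol): Al 2745, B 3660, Ca 4912.
So the third ionization energies run Al < B < Ca.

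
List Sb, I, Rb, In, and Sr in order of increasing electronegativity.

Rb, Sr, In, Sb, I

EN rises left→right (higher Z_eff, smaller atoms) and falls top→bottom (larger, more shielded atoms).
All lie in period 5, so electronegativity increases left to right.
So from lowest to highest: Rb < Sr < In < Sb < I.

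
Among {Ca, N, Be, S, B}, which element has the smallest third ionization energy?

Consider each +2 ion: Ca²⁺ is the bare [Ar] core; N²⁺ still has 3 valence electrons; Be²⁺ is the bare [He] core; S²⁺ still has 4 valence electrons; B²⁺ still has 1 valence electron.
Pulling an electron out of a noble-gas core costs far more than removing a remaining valence electron, so Ca and Be sit at the high end of IE_3.
Valence configurations: N²⁺ [He]2s²2p¹, S²⁺ [Ne]3s²3p², B²⁺ [He]2s¹.
Approximate IE_3 values (kJ/mol): Ca 4912, N 4578, Be 14849, S 3357, B 3660.
Hence IE_3: S < B < N < Ca < Be.

S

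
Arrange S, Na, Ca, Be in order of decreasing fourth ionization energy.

Be, Na, Ca, S

IE_4 is the cost of taking one more electron from the +3 cation: S³⁺ still has 3 valence electrons; Na³⁺ is already 2 electrons into the core; Ca³⁺ is already 1 electron into the core; Be³⁺ is already 1 electron into the core.
Pulling an electron out of a noble-gas core costs far more than removing a remaining valence electron, so Ca, Na and Be sit at the high end of IE_4.
Tabulated IE_4 (kJ/mol): S 4556, Na 9543, Ca 6491, Be 21007.
Putting it together, IE_4: S < Ca < Na < Be.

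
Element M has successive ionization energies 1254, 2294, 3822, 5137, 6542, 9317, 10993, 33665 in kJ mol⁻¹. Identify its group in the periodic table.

Look for the largest jump between consecutive ionization energies: IE8/IE7 ≈ 3.1, far larger than any earlier ratio.
That jump marks the point where a core electron is being removed. So the atom has 7 valence electrons.
A main-group element with 7 valence electrons is in group 17.

Group 17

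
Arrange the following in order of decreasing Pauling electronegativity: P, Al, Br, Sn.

Br, P, Sn, Al

Al is in period 3, group 13; P is in period 3, group 15; Br is in period 4, group 17; Sn is in period 5, group 14.
EN rises left→right (higher Z_eff, smaller atoms) and falls top→bottom (larger, more shielded atoms).
These span different periods and groups, so the two trends combine.
Sn > Al: the two effects oppose for this pair; the across-period effect wins (1.96 vs 1.61).
P > Sn: relative to Sn, both the across-period and down-group shifts push P's electronegativity up.
Br > P: period and group pull opposite ways; the across-period shift dominates (2.96 vs 2.19).
Tabulated electronegativity (Pauling): Al 1.61, P 2.19, Br 2.96, Sn 1.96.
So from highest to lowest: Br > P > Sn > Al.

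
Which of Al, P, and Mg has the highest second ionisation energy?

P

Consider each +1 ion: Al⁺ still has 2 valence electrons; P⁺ still has 4 valence electrons; Mg⁺ still has 1 valence electron.
All are still removing valence electrons, so compare the +1 ions as you would atoms: IE_2 generally rises across a period (higher Z_eff) and falls down a group (larger shell), subject to the usual subshell exceptions.
Valence configurations: Al⁺ [Ne]3s², P⁺ [Ne]3s²3p², Mg⁺ [Ne]3s¹.
Tabulated IE_2 (kJ/mol): Al 1817, P 1907, Mg 1451.
Overall IE_2 order: Mg < Al < P.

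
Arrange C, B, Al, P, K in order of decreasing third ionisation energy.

IE_3 is the cost of taking one more electron from the +2 cation: C²⁺ still has 2 valence electrons; B²⁺ still has 1 valence electron; Al²⁺ still has 1 valence electron; P²⁺ still has 3 valence electrons; K²⁺ is already 1 electron into the core.
Usually core removal costs more than valence removal, but here the competition is close: a tightly held n=2 valence electron can cost more to remove than an n=3 core electron, so the actual values have to decide it.
Valence configurations: C²⁺ [He]2s², B²⁺ [He]2s¹, Al²⁺ [Ne]3s¹, P²⁺ [Ne]3s²3p¹.
The numbers (kJ/mol): C 4620, B 3660, Al 2745, P 2914, K 4420.
Putting it together, IE_3: Al < P < B < K < C.

C > K > B > P > Al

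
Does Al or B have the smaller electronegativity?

Al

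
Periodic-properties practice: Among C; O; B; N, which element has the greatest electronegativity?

O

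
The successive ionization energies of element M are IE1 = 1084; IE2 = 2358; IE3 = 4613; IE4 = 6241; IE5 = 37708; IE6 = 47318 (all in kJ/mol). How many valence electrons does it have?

4

Look for the largest jump between consecutive ionization energies: IE5/IE4 ≈ 6.0, far larger than any earlier ratio.
That jump marks the point where a core electron is being removed. So the atom has 4 valence electrons.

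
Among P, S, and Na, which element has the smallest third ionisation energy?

P

Consider each +2 ion: P²⁺ still has 3 valence electrons; S²⁺ still has 4 valence electrons; Na²⁺ is already 1 electron into the core.
Breaking into a closed-shell core is much more expensive than removing a leftover valence electron — Na has the largest IE_3 here.
Valence configurations: P²⁺ [Ne]3s²3p¹, S²⁺ [Ne]3s²3p².
Tabulated IE_3 (kJ/mol): P 2914, S 3357, Na 6910.
Overall IE_3 order: P < S < Na.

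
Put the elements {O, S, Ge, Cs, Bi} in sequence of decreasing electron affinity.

S > O > Ge > Bi > Cs

O is in period 2, group 16; S is in period 3, group 16; Ge is in period 4, group 14; Cs is in period 6, group 1; Bi is in period 6, group 15.
EA tends to increase across a period and decrease down a group, though the pattern is less regular than for IE or radius.
These span different periods and groups, so the two trends combine.
Bi > Cs: Bi lies to the right of Cs in period 6, so the across-period effect alone puts Bi higher.
Ge > Bi: the two effects oppose for this pair; the down-group effect wins (119 vs 91 kJ/mol).
O > Ge: relative to Ge, both the across-period and down-group shifts push O's electron affinity up.
S > O: this pair runs against the simple trend — see the exception note.
Note the exception: S has a higher electron affinity than O, contrary to the simple trend — the compact 2p subshell of O repels the added electron more than S's larger 3p does.
For reference (kJ/mol): O 141, S 200, Ge 119, Cs 46, Bi 91.
So from highest to lowest: S > O > Ge > Bi > Cs.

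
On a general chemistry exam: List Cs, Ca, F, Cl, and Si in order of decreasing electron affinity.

Cl, F, Si, Cs, Ca

Electron affinity generally becomes more exothermic across a period toward the halogens and less exothermic down a group.
Here both period and group differ, so the two effects have to be weighed against each other.
Cs > Ca: this pair runs against the simple trend — see the exception note.
Si > Cs: both effects reinforce here, so Si is clearly the higher of the two.
F > Si: relative to Si, both the across-period and down-group shifts push F's electron affinity up.
Cl > F: this pair runs against the simple trend — see the exception note.
Note the exception: Cs has a higher electron affinity than Ca, contrary to the simple trend — adding an electron to Ca (ns²) has to open a new, higher-energy np subshell, which is unfavourable.
Note the exception: Cl has a higher electron affinity than F, contrary to the simple trend — F's small 2p subshell makes the incoming electron feel strong e⁻–e⁻ repulsion, so Cl actually releases more energy on gaining an electron.
For reference (kJ/mol): F 328, Si 134, Cl 349, Ca 2, Cs 46.
So from highest to lowest: Cl > F > Si > Cs > Ca.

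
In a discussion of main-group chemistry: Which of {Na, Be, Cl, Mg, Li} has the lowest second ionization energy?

After 1 electron has been removed, what remains? Na⁺ is the bare [Ne] core; Be⁺ still has 1 valence electron; Cl⁺ still has 6 valence electrons; Mg⁺ still has 1 valence electron; Li⁺ is the bare [He] core.
Core electrons are held far more tightly than valence electrons, so Na and Li top the IE_2 order.
Valence configurations: Be⁺ [He]2s¹, Cl⁺ [Ne]3s²3p⁴, Mg⁺ [Ne]3s¹.
Approximate IE_2 values (kJ/mol): Na 4562, Be 1757, Cl 2298, Mg 1451, Li 7298.
Hence IE_2: Mg < Be < Cl < Na < Li.

Mg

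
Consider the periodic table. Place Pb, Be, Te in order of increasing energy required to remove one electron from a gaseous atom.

Be is in period 2, group 2; Te is in period 5, group 16; Pb is in period 6, group 14.
IE₁ increases left→right with effective nuclear charge and decreases top→bottom as the valence shell moves farther out.
Neither a single period nor a single group — weigh both effects.
Te > Pb: relative to Pb, both the across-period and down-group shifts push Te's first ionization energy up.
Be > Te: the two effects oppose for this pair; the down-group effect wins (900 vs 869 kJ/mol).
Tabulated first ionization energy (kJ/mol): Be 900, Te 869, Pb 716.
So from lowest to highest: Pb < Te < Be.

Pb < Te < Be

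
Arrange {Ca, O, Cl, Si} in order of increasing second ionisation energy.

Ca < Si < Cl < O

Consider each +1 ion: Ca⁺ still has 1 valence electron; O⁺ still has 5 valence electrons; Cl⁺ still has 6 valence electrons; Si⁺ still has 3 valence electrons.
All are still removing valence electrons, so compare the +1 ions as you would atoms: IE_2 generally rises across a period (higher Z_eff) and falls down a group (larger shell), subject to the usual subshell exceptions.
Valence configurations: Ca⁺ [Ar]4s¹, O⁺ [He]2s²2p³, Cl⁺ [Ne]3s²3p⁴, Si⁺ [Ne]3s²3p¹.
The numbers (kJ/mol): Ca 1145, O 3388, Cl 2298, Si 1577.
Overall IE_2 order: Ca < Si < Cl < O.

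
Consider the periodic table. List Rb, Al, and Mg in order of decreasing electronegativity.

Al > Mg > Rb

Electronegativity increases across a period and decreases down a group, tracking effective nuclear charge and atomic size.
Here both period and group differ, so the two effects have to be weighed against each other.
Mg > Rb: relative to Rb, both the across-period and down-group shifts push Mg's electronegativity up.
Al > Mg: Al lies to the right of Mg in period 3, so the across-period effect alone puts Al higher.
For reference (Pauling): Mg 1.31, Al 1.61, Rb 0.82.
So from highest to lowest: Al > Mg > Rb.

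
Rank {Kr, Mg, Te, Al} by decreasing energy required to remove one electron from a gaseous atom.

Kr > Te > Mg > Al

Mg is in period 3, group 2; Al is in period 3, group 13; Kr is in period 4, group 18; Te is in period 5, group 16.
Across a period the outer electron is held more tightly (higher IE₁); down a group it sits in a higher shell, more shielded, and comes off more easily.
These span different periods and groups, so the two trends combine.
Mg > Al: this pair runs against the simple trend — see the exception note.
Te > Mg: the two effects oppose for this pair; the across-period effect wins (869 vs 738 kJ/mol).
Kr > Te: relative to Te, both the across-period and down-group shifts push Kr's first ionization energy up.
Note the exception: Mg has a higher first ionization energy than Al, contrary to the simple trend — Al's single 3p electron is easier to remove than one from Mg's filled 3s².
For reference (kJ/mol): Mg 738, Al 578, Kr 1351, Te 869.
So from highest to lowest: Kr > Te > Mg > Al.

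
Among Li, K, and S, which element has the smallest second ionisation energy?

S

The second ionization energy removes an electron from the +1 ion. For each element: Li⁺ is the bare [He] core; K⁺ is the bare [Ar] core; S⁺ still has 5 valence electrons.
Breaking into a closed-shell core is much more expensive than removing a leftover valence electron — K and Li have the largest IE_2 here.
Approximate IE_2 values (kJ/mol): Li 7298, K 3052, S 2252.
So the second ionization energies run S < K < Li.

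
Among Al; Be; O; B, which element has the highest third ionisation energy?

Be

IE_3 is the cost of taking one more electron from the +2 cation: Al²⁺ still has 1 valence electron; Be²⁺ is the bare [He] core; O²⁺ still has 4 valence electrons; B²⁺ still has 1 valence electron.
Core electrons are held far more tightly than valence electrons, so Be tops the IE_3 order.
Valence configurations: Al²⁺ [Ne]3s¹, O²⁺ [He]2s²2p², B²⁺ [He]2s¹.
Tabulated IE_3 (kJ/mol): Al 2745, Be 14849, O 5300, B 3660.
Hence IE_3: Al < B < O < Be.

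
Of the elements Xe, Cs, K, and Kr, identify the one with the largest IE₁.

Across a period the outer electron is held more tightly (higher IE₁); down a group it sits in a higher shell, more shielded, and comes off more easily.
These span different periods and groups, so the two trends combine.
K > Cs: they share group 1; the group trend gives K the larger value.
Xe > K: period and group pull opposite ways; the across-period shift dominates (1170 vs 419 kJ/mol).
Kr > Xe: Kr sits above Xe in group 18, so the down-group effect alone puts Kr higher.
Approximate values (kJ/mol): K 419, Kr 1351, Xe 1170, Cs 376.
The largest IE₁ among these belongs to Kr.

Kr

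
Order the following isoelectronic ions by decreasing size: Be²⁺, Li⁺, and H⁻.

All of these have 2 electrons, so size is governed by nuclear charge alone: the more protons, the stronger the pull on the same electron cloud, and the smaller the ion.
Nuclear charges: Be²⁺ (Z=4), Li⁺ (Z=3), H⁻ (Z=1).
Largest to smallest: H⁻ > Li⁺ > Be²⁺.

H⁻, Li⁺, Be²⁺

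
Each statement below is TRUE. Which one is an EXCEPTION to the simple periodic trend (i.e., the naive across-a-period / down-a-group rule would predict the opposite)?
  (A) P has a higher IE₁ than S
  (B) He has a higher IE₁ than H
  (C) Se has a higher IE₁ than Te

(A)

The general trend: IE₁ increases across a period and decreases down a group.
(A) P (period 3, group 15) vs S (period 3, group 16): the stated order contradicts the simple trend.
(B) He (period 1, group 18) vs H (period 1, group 1): the stated order agrees with the simple trend.
(C) Se (period 4, group 16) vs Te (period 5, group 16): the stated order agrees with the simple trend.
The exception is (A): S (3p⁴) ionizes more easily than half-filled P (3p³) because the paired 3p electron in S is pushed out by e⁻–e⁻ repulsion.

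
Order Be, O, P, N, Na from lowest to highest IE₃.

Consider each +2 ion: Be²⁺ is the bare [He] core; O²⁺ still has 4 valence electrons; P²⁺ still has 3 valence electrons; N²⁺ still has 3 valence electrons; Na²⁺ is already 1 electron into the core.
Breaking into a closed-shell core is much more expensive than removing a leftover valence electron — Na and Be have the largest IE_3 here.
Valence configurations: O²⁺ [He]2s²2p², P²⁺ [Ne]3s²3p¹, N²⁺ [He]2s²2p¹.
The numbers (kJ/mol): Be 14849, O 5300, P 2914, N 4578, Na 6910.
Putting it together, IE_3: P < N < O < Na < Be.

P < N < O < Na < Be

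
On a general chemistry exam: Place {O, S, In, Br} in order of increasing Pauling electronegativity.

In < S < Br < O

O is in period 2, group 16; S is in period 3, group 16; Br is in period 4, group 17; In is in period 5, group 13.
Electronegativity increases across a period and decreases down a group, tracking effective nuclear charge and atomic size.
Neither a single period nor a single group — weigh both effects.
S > In: both effects reinforce here, so S is clearly the higher of the two.
Br > S: the two effects oppose for this pair; the across-period effect wins (2.96 vs 2.58).
O > Br: period and group pull opposite ways; the down-group shift dominates (3.44 vs 2.96).
For reference (Pauling): O 3.44, S 2.58, Br 2.96, In 1.78.
So from lowest to highest: In < S < Br < O.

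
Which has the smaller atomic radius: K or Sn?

Sn

K is in period 4, group 1; Sn is in period 5, group 14.
Moving right in a period, electrons are added to the same shell under a stronger nuclear pull, so atoms get smaller; moving down, a new shell is opened and atoms get larger.
Here both period and group differ, so the two effects have to be weighed against each other.
K > Sn: the two effects oppose for this pair; the across-period effect wins (196 vs 140 pm).
Tabulated atomic radius (pm): K 196, Sn 140.
So Sn has the smaller atomic radius (Sn < K).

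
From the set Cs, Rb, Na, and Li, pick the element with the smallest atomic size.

Li is in period 2, group 1; Na is in period 3, group 1; Rb is in period 5, group 1; Cs is in period 6, group 1.
Atomic radius shrinks across a period as nuclear charge pulls the same shell inward, and grows down a group as new shells are added.
All are in group 1, so atomic radius increases down the group.
The smallest atomic size among these belongs to Li.

Li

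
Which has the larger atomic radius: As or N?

As

N is in period 2, group 15; As is in period 4, group 15.
Radius decreases left→right (rising Z_eff, same n) and increases top→bottom (higher n).
All are in group 15, so atomic radius increases down the group.
So As has the larger atomic radius (As > N).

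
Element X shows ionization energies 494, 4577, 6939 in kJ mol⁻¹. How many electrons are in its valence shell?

1

Look for the largest jump between consecutive ionization energies: IE2/IE1 ≈ 9.3, far larger than any earlier ratio.
That jump marks the point where a core electron is being removed. So the atom has 1 valence electron.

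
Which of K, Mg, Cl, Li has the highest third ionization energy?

Li

IE_3 is the cost of taking one more electron from the +2 cation: K²⁺ is already 1 electron into the core; Mg²⁺ is the bare [Ne] core; Cl²⁺ still has 5 valence electrons; Li²⁺ is already 1 electron into the core.
Breaking into a closed-shell core is much more expensive than removing a leftover valence electron — K, Mg and Li have the largest IE_3 here.
Approximate IE_3 values (kJ/mol): K 4420, Mg 7733, Cl 3822, Li 11815.
Hence IE_3: Cl < K < Mg < Li.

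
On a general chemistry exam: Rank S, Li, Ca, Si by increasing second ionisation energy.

Ca < Si < S < Li

After 1 electron has been removed, what remains? S⁺ still has 5 valence electrons; Li⁺ is the bare [He] core; Ca⁺ still has 1 valence electron; Si⁺ still has 3 valence electrons.
Core electrons are held far more tightly than valence electrons, so Li tops the IE_2 order.
Valence configurations: S⁺ [Ne]3s²3p³, Ca⁺ [Ar]4s¹, Si⁺ [Ne]3s²3p¹.
Tabulated IE_2 (kJ/mol): S 2252, Li 7298, Ca 1145, Si 1577.
So the second ionization energies run Ca < Si < S < Li.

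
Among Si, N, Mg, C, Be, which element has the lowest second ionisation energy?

Mg

Consider each +1 ion: Si⁺ still has 3 valence electrons; N⁺ still has 4 valence electrons; Mg⁺ still has 1 valence electron; C⁺ still has 3 valence electrons; Be⁺ still has 1 valence electron.
All are still removing valence electrons, so compare the +1 ions as you would atoms: IE_2 generally rises across a period (higher Z_eff) and falls down a group (larger shell), subject to the usual subshell exceptions.
Valence configurations: Si⁺ [Ne]3s²3p¹, N⁺ [He]2s²2p², Mg⁺ [Ne]3s¹, C⁺ [He]2s²2p¹, Be⁺ [He]2s¹.
Tabulated IE_2 (kJ/mol): Si 1577, N 2856, Mg 1451, C 2353, Be 1757.
So the second ionization energies run Mg < Si < Be < C < N.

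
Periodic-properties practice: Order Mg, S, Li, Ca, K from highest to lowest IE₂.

Li, K, S, Mg, Ca

After 1 electron has been removed, what remains? Mg⁺ still has 1 valence electron; S⁺ still has 5 valence electrons; Li⁺ is the bare [He] core; Ca⁺ still has 1 valence electron; K⁺ is the bare [Ar] core.
Breaking into a closed-shell core is much more expensive than removing a leftover valence electron — K and Li have the largest IE_2 here.
Valence configurations: Mg⁺ [Ne]3s¹, S⁺ [Ne]3s²3p³, Ca⁺ [Ar]4s¹.
The numbers (kJ/mol): Mg 1451, S 2252, Li 7298, Ca 1145, K 3052.
Putting it together, IE_2: Ca < Mg < S < K < Li.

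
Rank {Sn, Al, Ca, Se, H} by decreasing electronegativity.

H is in period 1, group 1; Al is in period 3, group 13; Ca is in period 4, group 2; Se is in period 4, group 16; Sn is in period 5, group 14.
Smaller atoms with higher effective nuclear charge are more electronegative.
Neither a single period nor a single group — weigh both effects.
Al > Ca: both effects reinforce here, so Al is clearly the higher of the two.
Sn > Al: period and group pull opposite ways; the across-period shift dominates (1.96 vs 1.61).
H > Sn: period and group pull opposite ways; the down-group shift dominates (2.20 vs 1.96).
Se > H: period and group pull opposite ways; the across-period shift dominates (2.55 vs 2.20).
Tabulated electronegativity (Pauling): H 2.20, Al 1.61, Ca 1.00, Se 2.55, Sn 1.96.
So from highest to lowest: Se > H > Sn > Al > Ca.

Se, H, Sn, Al, Ca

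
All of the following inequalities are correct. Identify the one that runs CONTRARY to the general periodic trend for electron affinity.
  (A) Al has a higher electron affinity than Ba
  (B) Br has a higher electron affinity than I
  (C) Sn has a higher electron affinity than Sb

(C)

The general trend: electron affinity increases across a period and decreases down a group.
(A) Al (period 3, group 13) vs Ba (period 6, group 2): the stated order agrees with the simple trend.
(B) Br (period 4, group 17) vs I (period 5, group 17): the stated order agrees with the simple trend.
(C) Sn (period 5, group 14) vs Sb (period 5, group 15): the stated order contradicts the simple trend.
The exception is (C): adding an electron to Sb's half-filled 5p³ is unfavourable, so Sn has the more exothermic EA.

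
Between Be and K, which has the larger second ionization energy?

IE_2 is the cost of taking one more electron from the +1 cation: Be⁺ still has 1 valence electron; K⁺ is the bare [Ar] core.
Core electrons are held far more tightly than valence electrons, so K tops the IE_2 order.
The numbers (kJ/mol): Be 1757, K 3052.
Overall IE_2 order: Be < K.

K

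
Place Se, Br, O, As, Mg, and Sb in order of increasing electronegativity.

Mg < Sb < As < Se < Br < O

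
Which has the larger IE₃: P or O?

O

The third ionization energy removes an electron from the +2 ion. For each element: P²⁺ still has 3 valence electrons; O²⁺ still has 4 valence electrons.
All are still removing valence electrons, so compare the +2 ions as you would atoms: IE_3 generally rises across a period (higher Z_eff) and falls down a group (larger shell), subject to the usual subshell exceptions.
Valence configurations: P²⁺ [Ne]3s²3p¹, O²⁺ [He]2s²2p².
The numbers (kJ/mol): P 2914, O 5300.
So the third ionization energies run P < O.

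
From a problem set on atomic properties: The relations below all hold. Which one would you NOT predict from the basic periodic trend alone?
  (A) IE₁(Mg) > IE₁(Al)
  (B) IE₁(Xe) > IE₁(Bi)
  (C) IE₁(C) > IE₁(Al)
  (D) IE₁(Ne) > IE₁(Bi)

The general trend: first ionization energy increases across a period and decreases down a group.
(A) Mg (period 3, group 2) vs Al (period 3, group 13): the stated order contradicts the simple trend.
(B) Xe (period 5, group 18) vs Bi (period 6, group 15): the stated order agrees with the simple trend.
(C) C (period 2, group 14) vs Al (period 3, group 13): the stated order agrees with the simple trend.
(D) Ne (period 2, group 18) vs Bi (period 6, group 15): the stated order agrees with the simple trend.
The exception is (A): Al's single 3p electron is easier to remove than one from Mg's filled 3s².

(A)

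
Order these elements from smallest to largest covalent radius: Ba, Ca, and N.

N, Ca, Ba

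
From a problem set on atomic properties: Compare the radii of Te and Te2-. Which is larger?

Forming Te2- adds 2 electrons to Te. More electron–electron repulsion in the same shell, with unchanged nuclear charge, lets the cloud expand.
An anion is larger than its parent atom: Te2- > Te.

Te2-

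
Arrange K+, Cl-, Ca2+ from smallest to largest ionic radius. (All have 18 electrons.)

All of these have 18 electrons, so size is governed by nuclear charge alone: the more protons, the stronger the pull on the same electron cloud, and the smaller the ion.
Nuclear charges: Ca2+ (Z=20), K+ (Z=19), Cl- (Z=17).
Smallest to largest: Ca2+ < K+ < Cl-.

Ca2+ < K+ < Cl-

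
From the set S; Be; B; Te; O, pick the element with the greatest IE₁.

First ionization energy rises across a period (greater Z_eff holds electrons more tightly) and falls down a group (valence electrons are farther from the nucleus).
These span different periods and groups, so the two trends combine.
Te > B: the two effects oppose for this pair; the across-period effect wins (869 vs 801 kJ/mol).
Be > Te: period and group pull opposite ways; the down-group shift dominates (900 vs 869 kJ/mol).
S > Be: period and group pull opposite ways; the across-period shift dominates (1000 vs 900 kJ/mol).
O > S: O sits above S in group 16, so the down-group effect alone puts O higher.
Note the exception: Be has a higher first ionization energy than B, contrary to the simple trend — removing B's lone 2p electron is easier than breaking Be's filled 2s².
Tabulated first ionization energy (kJ/mol): Be 900, B 801, O 1314, S 1000, Te 869.
The greatest IE₁ among these belongs to O.

O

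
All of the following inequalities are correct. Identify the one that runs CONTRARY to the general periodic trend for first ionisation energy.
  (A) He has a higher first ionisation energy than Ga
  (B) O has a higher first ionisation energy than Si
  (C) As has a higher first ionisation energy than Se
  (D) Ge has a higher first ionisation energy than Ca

The general trend: first ionisation energy increases across a period and decreases down a group.
(A) He (period 1, group 18) vs Ga (period 4, group 13): the stated order agrees with the simple trend.
(B) O (period 2, group 16) vs Si (period 3, group 14): the stated order agrees with the simple trend.
(C) As (period 4, group 15) vs Se (period 4, group 16): the stated order contradicts the simple trend.
(D) Ge (period 4, group 14) vs Ca (period 4, group 2): the stated order agrees with the simple trend.
The exception is (C): Se (4p⁴) ionizes more easily than half-filled As (4p³).

(C)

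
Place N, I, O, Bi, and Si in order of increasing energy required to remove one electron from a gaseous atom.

First ionization energy rises across a period (greater Z_eff holds electrons more tightly) and falls down a group (valence electrons are farther from the nucleus).
These span different periods and groups, so the two trends combine.
Si > Bi: period and group pull opposite ways; the down-group shift dominates (786 vs 703 kJ/mol).
I > Si: the two effects oppose for this pair; the across-period effect wins (1008 vs 786 kJ/mol).
O > I: the two effects oppose for this pair; the down-group effect wins (1314 vs 1008 kJ/mol).
N > O: this pair runs against the simple trend — see the exception note.
Note the exception: N has a higher first ionization energy than O, contrary to the simple trend — pairing an electron in O's 2p⁴ costs repulsion energy, so O ionizes more easily than half-filled N (2p³).
Approximate values (kJ/mol): N 1402, O 1314, Si 786, I 1008, Bi 703.
So from lowest to highest: Bi < Si < I < O < N.

Bi < Si < I < O < N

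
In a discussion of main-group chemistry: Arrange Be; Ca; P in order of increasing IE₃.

P, Ca, Be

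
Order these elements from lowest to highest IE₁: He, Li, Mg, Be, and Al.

Li, Al, Mg, Be, He

He is in period 1, group 18; Li is in period 2, group 1; Be is in period 2, group 2; Mg is in period 3, group 2; Al is in period 3, group 13.
IE₁ increases left→right with effective nuclear charge and decreases top→bottom as the valence shell moves farther out.
These span different periods and groups, so the two trends combine.
Al > Li: period and group pull opposite ways; the across-period shift dominates (578 vs 520 kJ/mol).
Mg > Al: this pair runs against the simple trend — see the exception note.
Be > Mg: they share group 2; the group trend gives Be the larger value.
He > Be: relative to Be, both the across-period and down-group shifts push He's first ionization energy up.
Note the exception: Mg has a higher first ionization energy than Al, contrary to the simple trend — Al's single 3p electron is easier to remove than one from Mg's filled 3s².
For reference (kJ/mol): He 2372, Li 520, Be 900, Mg 738, Al 578.
So from lowest to highest: Li < Al < Mg < Be < He.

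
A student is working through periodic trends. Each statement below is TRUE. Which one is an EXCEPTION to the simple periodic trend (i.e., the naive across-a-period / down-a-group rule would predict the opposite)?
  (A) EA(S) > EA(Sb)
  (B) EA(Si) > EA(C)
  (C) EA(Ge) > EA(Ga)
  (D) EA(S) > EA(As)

(B)

The general trend: electron affinity increases across a period and decreases down a group.
(A) S (period 3, group 16) vs Sb (period 5, group 15): the stated order agrees with the simple trend.
(B) Si (period 3, group 14) vs C (period 2, group 14): the stated order contradicts the simple trend.
(C) Ge (period 4, group 14) vs Ga (period 4, group 13): the stated order agrees with the simple trend.
(D) S (period 3, group 16) vs As (period 4, group 15): the stated order agrees with the simple trend.
The exception is (B): Si's larger, more diffuse 3p orbitals accept an added electron slightly more readily than C's compact 2p.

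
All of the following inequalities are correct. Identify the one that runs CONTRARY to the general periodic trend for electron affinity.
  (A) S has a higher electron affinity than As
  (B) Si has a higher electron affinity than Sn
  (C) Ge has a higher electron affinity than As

(C)

The general trend: electron affinity increases across a period and decreases down a group.
(A) S (period 3, group 16) vs As (period 4, group 15): the stated order agrees with the simple trend.
(B) Si (period 3, group 14) vs Sn (period 5, group 14): the stated order agrees with the simple trend.
(C) Ge (period 4, group 14) vs As (period 4, group 15): the stated order contradicts the simple trend.
The exception is (C): adding an electron to As's half-filled 4p³ is unfavourable, so Ge (4p²) has the more exothermic EA.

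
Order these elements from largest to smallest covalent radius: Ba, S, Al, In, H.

H is in period 1, group 1; Al is in period 3, group 13; S is in period 3, group 16; In is in period 5, group 13; Ba is in period 6, group 2.
Atomic radius shrinks across a period as nuclear charge pulls the same shell inward, and grows down a group as new shells are added.
Neither a single period nor a single group — weigh both effects.
S > H: the two effects oppose for this pair; the down-group effect wins (103 vs 32 pm).
Al > S: both are in period 3; the period trend gives Al the larger value.
In > Al: In sits below Al in group 13, so the down-group effect alone puts In larger.
Ba > In: both effects reinforce here, so Ba is clearly the larger of the two.
Tabulated atomic radius (pm): H 32, Al 126, S 103, In 142, Ba 196.
So from largest to smallest: Ba > In > Al > S > H.

Ba > In > Al > S > H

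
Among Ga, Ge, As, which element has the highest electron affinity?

Ge

Atoms with high Z_eff and room in the valence shell (especially the halogens) have the most exothermic electron affinities.
All lie in period 4; the across-period trend (electron affinity increases left to right) applies, with the exception below.
Note the exception: Ge has a higher electron affinity than As, contrary to the simple trend — adding an electron to As's half-filled 4p³ is unfavourable, so Ge (4p²) has the more exothermic EA.
Approximate values (kJ/mol): Ga 29, Ge 119, As 78.
The highest electron affinity among these belongs to Ge.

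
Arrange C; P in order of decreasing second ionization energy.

After 1 electron has been removed, what remains? C⁺ still has 3 valence electrons; P⁺ still has 4 valence electrons.
All are still removing valence electrons, so compare the +1 ions as you would atoms: IE_2 generally rises across a period (higher Z_eff) and falls down a group (larger shell), subject to the usual subshell exceptions.
Valence configurations: C⁺ [He]2s²2p¹, P⁺ [Ne]3s²3p².
The numbers (kJ/mol): C 2353, P 1907.
Putting it together, IE_2: P < C.

C > P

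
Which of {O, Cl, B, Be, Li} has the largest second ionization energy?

Li

IE_2 is the cost of taking one more electron from the +1 cation: O⁺ still has 5 valence electrons; Cl⁺ still has 6 valence electrons; B⁺ still has 2 valence electrons; Be⁺ still has 1 valence electron; Li⁺ is the bare [He] core.
Core electrons are held far more tightly than valence electrons, so Li tops the IE_2 order.
Valence configurations: O⁺ [He]2s²2p³, Cl⁺ [Ne]3s²3p⁴, B⁺ [He]2s², Be⁺ [He]2s¹.
Tabulated IE_2 (kJ/mol): O 3388, Cl 2298, B 2427, Be 1757, Li 7298.
So the second ionization energies run Be < Cl < B < O < Li.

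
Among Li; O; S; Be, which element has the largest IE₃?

The third ionization energy removes an electron from the +2 ion. For each element: Li²⁺ is already 1 electron into the core; O²⁺ still has 4 valence electrons; S²⁺ still has 4 valence electrons; Be²⁺ is the bare [He] core.
Breaking into a closed-shell core is much more expensive than removing a leftover valence electron — Li and Be have the largest IE_3 here.
Valence configurations: O²⁺ [He]2s²2p², S²⁺ [Ne]3s²3p².
The numbers (kJ/mol): Li 11815, O 5300, S 3357, Be 14849.
Overall IE_3 order: S < O < Li < Be.

Be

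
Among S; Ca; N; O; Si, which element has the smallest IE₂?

The second ionization energy removes an electron from the +1 ion. For each element: S⁺ still has 5 valence electrons; Ca⁺ still has 1 valence electron; N⁺ still has 4 valence electrons; O⁺ still has 5 valence electrons; Si⁺ still has 3 valence electrons.
All are still removing valence electrons, so compare the +1 ions as you would atoms: IE_2 generally rises across a period (higher Z_eff) and falls down a group (larger shell), subject to the usual subshell exceptions.
Valence configurations: S⁺ [Ne]3s²3p³, Ca⁺ [Ar]4s¹, N⁺ [He]2s²2p², O⁺ [He]2s²2p³, Si⁺ [Ne]3s²3p¹.
The numbers (kJ/mol): S 2252, Ca 1145, N 2856, O 3388, Si 1577.
Overall IE_2 order: Ca < Si < S < N < O.

Ca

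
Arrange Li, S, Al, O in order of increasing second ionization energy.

Al < S < O < Li

After 1 electron has been removed, what remains? Li⁺ is the bare [He] core; S⁺ still has 5 valence electrons; Al⁺ still has 2 valence electrons; O⁺ still has 5 valence electrons.
Breaking into a closed-shell core is much more expensive than removing a leftover valence electron — Li has the largest IE_2 here.
Valence configurations: S⁺ [Ne]3s²3p³, Al⁺ [Ne]3s², O⁺ [He]2s²2p³.
Tabulated IE_2 (kJ/mol): Li 7298, S 2252, Al 1817, O 3388.
Overall IE_2 order: Al < S < O < Li.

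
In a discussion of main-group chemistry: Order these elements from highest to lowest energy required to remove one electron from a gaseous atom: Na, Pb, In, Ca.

Pb, Ca, In, Na

Na is in period 3, group 1; Ca is in period 4, group 2; In is in period 5, group 13; Pb is in period 6, group 14.
IE₁ increases left→right with effective nuclear charge and decreases top→bottom as the valence shell moves farther out.
A diagonal step moves right (one effect) and down (the opposite effect) at once.
In > Na: period and group pull opposite ways; the across-period shift dominates (558 vs 496 kJ/mol).
Ca > In: the two effects oppose for this pair; the down-group effect wins (590 vs 558 kJ/mol).
Pb > Ca: the two effects oppose for this pair; the across-period effect wins (716 vs 590 kJ/mol).
For reference (kJ/mol): Na 496, Ca 590, In 558, Pb 716.
So from highest to lowest: Pb > Ca > In > Na.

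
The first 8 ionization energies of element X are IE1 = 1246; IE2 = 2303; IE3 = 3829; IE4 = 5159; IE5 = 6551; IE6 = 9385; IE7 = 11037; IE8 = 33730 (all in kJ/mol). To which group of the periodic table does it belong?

Look for the largest jump between consecutive ionization energies: IE8/IE7 ≈ 3.1, far larger than any earlier ratio.
That jump marks the point where a core electron is being removed. So the atom has 7 valence electrons.
A main-group element with 7 valence electrons is in group 17.

Group 17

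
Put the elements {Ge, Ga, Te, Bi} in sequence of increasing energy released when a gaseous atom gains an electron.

Ga, Bi, Ge, Te

Atoms with high Z_eff and room in the valence shell (especially the halogens) have the most exothermic electron affinities.
Neither a single period nor a single group — weigh both effects.
Bi > Ga: period and group pull opposite ways; the across-period shift dominates (91 vs 29 kJ/mol).
Ge > Bi: the two effects oppose for this pair; the down-group effect wins (119 vs 91 kJ/mol).
Te > Ge: the two effects oppose for this pair; the across-period effect wins (190 vs 119 kJ/mol).
Tabulated electron affinity (kJ/mol): Ga 29, Ge 119, Te 190, Bi 91.
So from lowest to highest: Ga < Bi < Ge < Te.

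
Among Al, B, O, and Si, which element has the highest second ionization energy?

IE_2 is the cost of taking one more electron from the +1 cation: Al⁺ still has 2 valence electrons; B⁺ still has 2 valence electrons; O⁺ still has 5 valence electrons; Si⁺ still has 3 valence electrons.
All are still removing valence electrons, so compare the +1 ions as you would atoms: IE_2 generally rises across a period (higher Z_eff) and falls down a group (larger shell), subject to the usual subshell exceptions.
Valence configurations: Al⁺ [Ne]3s², B⁺ [He]2s², O⁺ [He]2s²2p³, Si⁺ [Ne]3s²3p¹.
Si⁺ loses a lone 3p electron whereas Al⁺ must break into a filled 3s² pair, so IE_2(Al) > IE_2(Si) even though Si has the higher nuclear charge.
Tabulated IE_2 (kJ/mol): Al 1817, B 2427, O 3388, Si 1577.
So the second ionization energies run Si < Al < B < O.

O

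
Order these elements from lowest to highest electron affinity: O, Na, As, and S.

O is in period 2, group 16; Na is in period 3, group 1; S is in period 3, group 16; As is in period 4, group 15.
Atoms with high Z_eff and room in the valence shell (especially the halogens) have the most exothermic electron affinities.
Neither a single period nor a single group — weigh both effects.
As > Na: the two effects oppose for this pair; the across-period effect wins (78 vs 53 kJ/mol).
O > As: both effects reinforce here, so O is clearly the higher of the two.
S > O: this pair runs against the simple trend — see the exception note.
Note the exception: S has a higher electron affinity than O, contrary to the simple trend — the compact 2p subshell of O repels the added electron more than S's larger 3p does.
Approximate values (kJ/mol): O 141, Na 53, S 200, As 78.
So from lowest to highest: Na < As < O < S.

Na, As, O, S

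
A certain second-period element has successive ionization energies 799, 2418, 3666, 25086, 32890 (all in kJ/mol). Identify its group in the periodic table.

Group 13

Look for the largest jump between consecutive ionization energies: IE4/IE3 ≈ 6.8, far larger than any earlier ratio.
That jump marks the point where a core electron is being removed. So the atom has 3 valence electrons.
A main-group element with 3 valence electrons is in group 13.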